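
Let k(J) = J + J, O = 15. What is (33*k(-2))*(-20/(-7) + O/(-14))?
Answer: -1650/7 ≈ -235.71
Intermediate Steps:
k(J) = 2*J
(33*k(-2))*(-20/(-7) + O/(-14)) = (33*(2*(-2)))*(-20/(-7) + 15/(-14)) = (33*(-4))*(-20*(-⅐) + 15*(-1/14)) = -132*(20/7 - 15/14) = -132*25/14 = -1650/7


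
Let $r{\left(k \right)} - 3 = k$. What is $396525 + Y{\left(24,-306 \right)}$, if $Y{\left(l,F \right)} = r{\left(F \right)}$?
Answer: $396222$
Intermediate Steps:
$r{\left(k \right)} = 3 + k$
$Y{\left(l,F \right)} = 3 + F$
$396525 + Y{\left(24,-306 \right)} = 396525 + \left(3 - 306\right) = 396525 - 303 = 396222$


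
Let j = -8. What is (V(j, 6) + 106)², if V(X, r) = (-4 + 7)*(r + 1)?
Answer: 16129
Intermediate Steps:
V(X, r) = 3 + 3*r (V(X, r) = 3*(1 + r) = 3 + 3*r)
(V(j, 6) + 106)² = ((3 + 3*6) + 106)² = ((3 + 18) + 106)² = (21 + 106)² = 127² = 16129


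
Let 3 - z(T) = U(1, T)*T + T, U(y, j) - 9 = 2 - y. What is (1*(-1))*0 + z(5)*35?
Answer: -1820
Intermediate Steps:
U(y, j) = 11 - y (U(y, j) = 9 + (2 - y) = 11 - y)
z(T) = 3 - 11*T (z(T) = 3 - ((11 - 1*1)*T + T) = 3 - ((11 - 1)*T + T) = 3 - (10*T + T) = 3 - 11*T)
(1*(-1))*0 + z(5)*35 = (1*(-1))*0 + (3 - 11*5)*35 = -1*0 + (3 - 55)*35 = 0 - 52*35 = 0 - 1820 = -1820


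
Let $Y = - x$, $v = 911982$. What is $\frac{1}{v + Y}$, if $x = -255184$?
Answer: $\frac{1}{1167166} \approx 8.5678 \cdot 10^{-7}$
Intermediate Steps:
$Y = 255184$ ($Y = \left(-1\right) \left(-255184\right) = 255184$)
$\frac{1}{v + Y} = \frac{1}{911982 + 255184} = \frac{1}{1167166}$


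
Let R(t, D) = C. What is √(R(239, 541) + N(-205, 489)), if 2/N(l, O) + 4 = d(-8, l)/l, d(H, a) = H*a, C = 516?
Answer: √18570/6 ≈ 22.712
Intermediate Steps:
R(t, D) = 516
N(l, O) = -⅙ (N(l, O) = 2/(-4 + (-8*l)/l) = 2/(-4 - 8) = 2/(-12) = 2*(-1/12) = -⅙)
√(R(239, 541) + N(-205, 489)) = √(516 - ⅙) = √(3095/6) = √18570/6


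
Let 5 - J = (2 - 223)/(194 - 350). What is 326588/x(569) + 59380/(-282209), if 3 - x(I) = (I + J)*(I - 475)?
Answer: -572171367572/91130648071 ≈ -6.2786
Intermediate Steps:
J = 43/12 (J = 5 - (2 - 223)/(194 - 350) = 5 - (-221)/(-156) = 5 - (-221)*(-1)/156 = 5 - 1*17/12 = 5 - 17/12 = 43/12 ≈ 3.5833)
x(I) = 3 - (-475 + I)*(43/12 + I) (x(I) = 3 - (I + 43/12)*(I - 475) = 3 - (43/12 + I)*(-475 + I) = 3 - (-475 + I)*(43/12 + I))
326588/x(569) + 59380/(-282209) = 326588/(20461/12 - 1*569² + (5657/12)*569) + 59380/(-282209) = 326588/(20461/12 - 1*323761 + 3218833/12) + 59380*(-1/282209) = 326588/(20461/12 - 323761 + 3218833/12) - 59380/282209 = 326588/(-322919/6) - 59380/282209 = 326588*(-6/322919) - 59380/282209 = -1959528/322919 - 59380/282209 = -572171367572/91130648071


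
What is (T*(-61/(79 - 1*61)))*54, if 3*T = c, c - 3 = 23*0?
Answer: -183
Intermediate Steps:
c = 3 (c = 3 + 23*0 = 3 + 0 = 3)
T = 1 (T = (1/3)*3 = 1)
(T*(-61/(79 - 1*61)))*54 = (1*(-61/(79 - 1*61)))*54 = (1*(-61/(79 - 61)))*54 = (1*(-61/18))*54 = -61/18*54 = -183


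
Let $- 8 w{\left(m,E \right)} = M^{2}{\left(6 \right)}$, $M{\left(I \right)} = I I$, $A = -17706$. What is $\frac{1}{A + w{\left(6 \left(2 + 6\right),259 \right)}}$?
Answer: $- \frac{1}{17868} \approx -5.5966 \cdot 10^{-5}$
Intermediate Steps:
$M{\left(I \right)} = I^{2}$
$w{\left(m,E \right)} = -162$ ($w{\left(m,E \right)} = - \frac{\left(6^{2}\right)^{2}}{8} = - \frac{36^{2}}{8} = \left(- \frac{1}{8}\right) 1296 = -162$)
$\frac{1}{A + w{\left(6 \left(2 + 6\right),259 \right)}} = \frac{1}{-17706 - 162} = \frac{1}{-17868} = - \frac{1}{17868}$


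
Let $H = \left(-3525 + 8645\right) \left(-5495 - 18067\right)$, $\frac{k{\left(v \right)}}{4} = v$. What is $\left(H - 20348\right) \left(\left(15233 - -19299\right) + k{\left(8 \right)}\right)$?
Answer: $-4170415784432$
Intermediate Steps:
$k{\left(v \right)} = 4 v$
$H = -120637440$ ($H = 5120 \left(-23562\right) = -120637440$)
$\left(H - 20348\right) \left(\left(15233 - -19299\right) + k{\left(8 \right)}\right) = \left(-120637440 - 20348\right) \left(\left(15233 - -19299\right) + 4 \cdot 8\right) = - 120657788 \left(\left(15233 + 19299\right) + 32\right) = - 120657788 \left(34532 + 32\right) = \left(-120657788\right) 34564 = -4170415784432$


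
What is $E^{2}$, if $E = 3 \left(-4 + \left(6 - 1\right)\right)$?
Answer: $9$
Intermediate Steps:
$E = 3$ ($E = 3 \left(-4 + \left(6 - 1\right)\right) = 3 \left(-4 + 5\right) = 3 \cdot 1 = 3$)
$E^{2} = 3^{2} = 9$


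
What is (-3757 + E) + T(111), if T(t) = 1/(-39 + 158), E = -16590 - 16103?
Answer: -4337549/119 ≈ -36450.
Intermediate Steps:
E = -32693
T(t) = 1/119
(-3757 + E) + T(111) = (-3757 - 32693) + 1/119 = -36450 + 1/119 = -4337549/119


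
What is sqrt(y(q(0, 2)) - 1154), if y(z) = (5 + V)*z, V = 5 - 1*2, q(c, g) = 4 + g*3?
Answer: I*sqrt(1074) ≈ 32.772*I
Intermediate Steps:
q(c, g) = 4 + 3*g
V = 3 (V = 5 - 2 = 3)
y(z) = 8*z (y(z) = (5 + 3)*z = 8*z)
sqrt(y(q(0, 2)) - 1154) = sqrt(8*(4 + 3*2) - 1154) = sqrt(8*(4 + 6) - 1154) = sqrt(8*10 - 1154) = sqrt(80 - 1154) = sqrt(-1074) = I*sqrt(1074)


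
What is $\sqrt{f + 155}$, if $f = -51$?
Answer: $2 \sqrt{26} \approx 10.198$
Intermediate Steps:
$\sqrt{f + 155} = \sqrt{-51 + 155} = \sqrt{104} = 2 \sqrt{26}$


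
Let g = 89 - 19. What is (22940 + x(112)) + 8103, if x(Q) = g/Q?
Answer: 248349/8 ≈ 31044.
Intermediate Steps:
g = 70
x(Q) = 70/Q
(22940 + x(112)) + 8103 = (22940 + 70/112) + 8103 = (22940 + 70*(1/112)) + 8103 = (22940 + 5/8) + 8103 = 183525/8 + 8103 = 248349/8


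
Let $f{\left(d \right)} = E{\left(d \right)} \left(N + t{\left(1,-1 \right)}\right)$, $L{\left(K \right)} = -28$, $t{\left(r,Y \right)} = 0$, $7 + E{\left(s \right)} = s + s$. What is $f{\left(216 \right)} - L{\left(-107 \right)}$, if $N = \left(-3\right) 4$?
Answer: $-5072$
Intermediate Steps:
$E{\left(s \right)} = -7 + 2 s$ ($E{\left(s \right)} = -7 + \left(s + s\right) = -7 + 2 s$)
$N = -12$
$f{\left(d \right)} = 84 - 24 d$ ($f{\left(d \right)} = \left(-7 + 2 d\right) \left(-12 + 0\right) = \left(-7 + 2 d\right) \left(-12\right) = 84 - 24 d$)
$f{\left(216 \right)} - L{\left(-107 \right)} = \left(84 - 5184\right) - -28 = \left(84 - 5184\right) + 28 = -5100 + 28 = -5072$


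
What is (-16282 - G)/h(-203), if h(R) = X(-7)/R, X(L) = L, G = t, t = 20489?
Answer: -1066359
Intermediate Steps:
G = 20489
h(R) = -7/R
(-16282 - G)/h(-203) = (-16282 - 1*20489)/((-7/(-203))) = (-16282 - 20489)/((-7*(-1/203))) = -36771/1/29 = -36771*29 = -1066359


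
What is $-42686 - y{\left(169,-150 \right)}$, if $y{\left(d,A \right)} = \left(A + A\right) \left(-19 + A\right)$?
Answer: $-93386$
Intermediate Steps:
$y{\left(d,A \right)} = 2 A \left(-19 + A\right)$
$-42686 - y{\left(169,-150 \right)} = -42686 - 2 \left(-150\right) \left(-19 - 150\right) = -42686 - 2 \left(-150\right) \left(-169\right) = -42686 - 50700 = -93386$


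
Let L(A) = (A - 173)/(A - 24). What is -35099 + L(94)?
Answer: -2457009/70 ≈ -35100.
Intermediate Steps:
L(A) = (-173 + A)/(-24 + A)
-35099 + L(94) = -35099 + (-173 + 94)/(-24 + 94) = -35099 - 79/70 = -2457009/70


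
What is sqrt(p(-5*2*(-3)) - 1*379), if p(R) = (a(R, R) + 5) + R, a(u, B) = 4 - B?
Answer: I*sqrt(370) ≈ 19.235*I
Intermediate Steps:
p(R) = 9 (p(R) = ((4 - R) + 5) + R = (9 - R) + R = 9)
sqrt(p(-5*2*(-3)) - 1*379) = sqrt(9 - 1*379) = sqrt(9 - 379) = sqrt(-370) = I*sqrt(370)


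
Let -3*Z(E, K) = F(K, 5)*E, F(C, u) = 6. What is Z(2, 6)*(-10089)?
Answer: 40356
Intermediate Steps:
Z(E, K) = -2*E
Z(2, 6)*(-10089) = -2*2*(-10089) = -4*(-10089) = 40356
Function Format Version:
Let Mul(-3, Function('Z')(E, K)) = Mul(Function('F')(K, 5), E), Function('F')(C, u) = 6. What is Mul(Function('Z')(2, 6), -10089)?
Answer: 40356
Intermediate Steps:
Function('Z')(E, K) = Mul(-2, E) (Function('Z')(E, K) = Mul(Rational(-1, 3), Mul(6, E)) = Mul(-2, E))
Mul(Function('Z')(2, 6), -10089) = Mul(Mul(-2, 2), -10089) = Mul(-4, -10089) = 40356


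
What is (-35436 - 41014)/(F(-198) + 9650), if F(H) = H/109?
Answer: -4166525/525826 ≈ -7.9238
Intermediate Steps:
F(H) = H/109 (F(H) = H*(1/109) = H/109)
(-35436 - 41014)/(F(-198) + 9650) = (-35436 - 41014)/((1/109)*(-198) + 9650) = -76450/(-198/109 + 9650) = -76450/1051652/109 = -76450*109/1051652 = -4166525/525826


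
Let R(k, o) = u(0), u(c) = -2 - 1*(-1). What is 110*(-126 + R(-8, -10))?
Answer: -13970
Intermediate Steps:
u(c) = -1 (u(c) = -2 + 1 = -1)
R(k, o) = -1
110*(-126 + R(-8, -10)) = 110*(-126 - 1) = 110*(-127) = -13970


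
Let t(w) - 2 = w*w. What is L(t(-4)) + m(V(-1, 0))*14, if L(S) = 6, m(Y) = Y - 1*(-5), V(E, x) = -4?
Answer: 20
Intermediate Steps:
m(Y) = 5 + Y (m(Y) = Y + 5 = 5 + Y)
t(w) = 2 + w**2 (t(w) = 2 + w*w = 2 + w**2)
L(t(-4)) + m(V(-1, 0))*14 = 6 + (5 - 4)*14 = 6 + 1*14 = 6 + 14 = 20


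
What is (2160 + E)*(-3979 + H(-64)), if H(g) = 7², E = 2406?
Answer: -17944380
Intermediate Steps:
H(g) = 49
(2160 + E)*(-3979 + H(-64)) = (2160 + 2406)*(-3979 + 49) = 4566*(-3930) = -17944380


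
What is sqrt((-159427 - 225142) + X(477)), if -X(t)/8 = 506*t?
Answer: I*sqrt(2315465) ≈ 1521.7*I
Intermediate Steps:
X(t) = -4048*t
sqrt((-159427 - 225142) + X(477)) = sqrt((-159427 - 225142) - 4048*477) = sqrt(-384569 - 1930896) = sqrt(-2315465) = I*sqrt(2315465)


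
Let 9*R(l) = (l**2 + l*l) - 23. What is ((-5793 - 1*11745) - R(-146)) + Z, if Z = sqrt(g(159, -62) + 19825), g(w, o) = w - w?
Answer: -66817/3 + 5*sqrt(793) ≈ -22132.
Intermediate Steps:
g(w, o) = 0
R(l) = -23/9 + 2*l**2/9 (R(l) = ((l**2 + l*l) - 23)/9 = ((l**2 + l**2) - 23)/9 = (2*l**2 - 23)/9 = (-23 + 2*l**2)/9 = -23/9 + 2*l**2/9)
Z = 5*sqrt(793) (Z = sqrt(0 + 19825) = sqrt(19825) = 5*sqrt(793) ≈ 140.80)
((-5793 - 1*11745) - R(-146)) + Z = ((-5793 - 1*11745) - (-23/9 + (2/9)*(-146)**2)) + 5*sqrt(793) = ((-5793 - 11745) - (-23/9 + (2/9)*21316)) + 5*sqrt(793) = (-17538 - (-23/9 + 42632/9)) + 5*sqrt(793) = (-17538 - 1*14203/3) + 5*sqrt(793) = (-17538 - 14203/3) + 5*sqrt(793) = -66817/3 + 5*sqrt(793)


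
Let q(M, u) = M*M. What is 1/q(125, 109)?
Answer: 1/15625 ≈ 6.4000e-5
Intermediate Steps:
q(M, u) = M**2
1/q(125, 109) = 1/(125**2) = 1/15625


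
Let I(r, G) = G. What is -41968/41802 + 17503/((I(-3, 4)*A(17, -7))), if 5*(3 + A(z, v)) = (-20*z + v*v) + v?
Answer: -1855422983/26168052 ≈ -70.904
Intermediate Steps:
A(z, v) = -3 - 4*z + v/5 + v²/5 (A(z, v) = -3 + ((-20*z + v*v) + v)/5 = -3 + ((-20*z + v²) + v)/5 = -3 + ((v² - 20*z) + v)/5 = -3 + (v + v² - 20*z)/5 = -3 + (-4*z + v/5 + v²/5) = -3 - 4*z + v/5 + v²/5)
-41968/41802 + 17503/((I(-3, 4)*A(17, -7))) = -41968/41802 + 17503/((4*(-3 - 4*17 + (⅕)*(-7) + (⅕)*(-7)²))) = -41968*1/41802 + 17503/((4*(-3 - 68 - 7/5 + (⅕)*49))) = -20984/20901 + 17503/((4*(-3 - 68 - 7/5 + 49/5))) = -20984/20901 + 17503/((4*(-313/5))) = -20984/20901 + 17503/(-1252/5) = -20984/20901 + 17503*(-5/1252) = -20984/20901 - 87515/1252 = -1855422983/26168052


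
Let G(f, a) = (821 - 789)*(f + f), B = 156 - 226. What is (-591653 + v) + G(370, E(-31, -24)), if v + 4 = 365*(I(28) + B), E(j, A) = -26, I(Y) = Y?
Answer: -583307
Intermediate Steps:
B = -70
v = -15334 (v = -4 + 365*(28 - 70) = -4 + 365*(-42) = -4 - 15330 = -15334)
G(f, a) = 64*f (G(f, a) = 32*(2*f) = 64*f)
(-591653 + v) + G(370, E(-31, -24)) = (-591653 - 15334) + 64*370 = -606987 + 23680 = -583307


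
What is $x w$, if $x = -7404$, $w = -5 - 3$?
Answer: $59232$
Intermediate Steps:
$w = -8$ ($w = -5 - 3 = -8$)
$x w = \left(-7404\right) \left(-8\right) = 59232$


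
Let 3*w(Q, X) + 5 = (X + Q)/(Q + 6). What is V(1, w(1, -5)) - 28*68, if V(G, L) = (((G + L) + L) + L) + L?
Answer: -13373/7 ≈ -1910.4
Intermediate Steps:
w(Q, X) = -5/3 + (Q + X)/(3*(6 + Q)) (w(Q, X) = -5/3 + ((X + Q)/(Q + 6))/3 = -5/3 + ((Q + X)/(6 + Q))/3 = -5/3 + (Q + X)/(3*(6 + Q)))
V(G, L) = G + 4*L (V(G, L) = ((G + 2*L) + L) + L = (G + 3*L) + L = G + 4*L)
V(1, w(1, -5)) - 28*68 = (1 + 4*((-30 - 5 - 4*1)/(3*(6 + 1)))) - 28*68 = (1 + 4*((⅓)*(-30 - 5 - 4)/7)) - 1904 = (1 + 4*((⅓)*(⅐)*(-39))) - 1904 = (1 + 4*(-13/7)) - 1904 = (1 - 52/7) - 1904 = -45/7 - 1904 = -13373/7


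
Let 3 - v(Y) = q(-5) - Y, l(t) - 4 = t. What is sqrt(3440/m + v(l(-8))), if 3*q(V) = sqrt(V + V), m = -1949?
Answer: sqrt(-94528449 - 11395803*I*sqrt(10))/5847 ≈ 0.31154 - 1.6918*I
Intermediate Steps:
l(t) = 4 + t
q(V) = sqrt(2)*sqrt(V)/3 (q(V) = sqrt(V + V)/3 = sqrt(2*V)/3 = (sqrt(2)*sqrt(V))/3 = sqrt(2)*sqrt(V)/3)
v(Y) = 3 + Y - I*sqrt(10)/3 (v(Y) = 3 - (sqrt(2)*sqrt(-5)/3 - Y) = 3 - (sqrt(2)*(I*sqrt(5))/3 - Y) = 3 - (I*sqrt(10)/3 - Y) = 3 - (-Y + I*sqrt(10)/3) = 3 + (Y - I*sqrt(10)/3) = 3 + Y - I*sqrt(10)/3)
sqrt(3440/m + v(l(-8))) = sqrt(3440/(-1949) + (3 + (4 - 8) - I*sqrt(10)/3)) = sqrt(3440*(-1/1949) + (3 - 4 - I*sqrt(10)/3)) = sqrt(-3440/1949 + (-1 - I*sqrt(10)/3)) = sqrt(-5389/1949 - I*sqrt(10)/3)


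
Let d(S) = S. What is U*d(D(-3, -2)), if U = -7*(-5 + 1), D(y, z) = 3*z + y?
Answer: -252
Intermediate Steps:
D(y, z) = y + 3*z
U = 28 (U = -7*(-4) = 28)
U*d(D(-3, -2)) = 28*(-3 + 3*(-2)) = 28*(-3 - 6) = 28*(-9) = -252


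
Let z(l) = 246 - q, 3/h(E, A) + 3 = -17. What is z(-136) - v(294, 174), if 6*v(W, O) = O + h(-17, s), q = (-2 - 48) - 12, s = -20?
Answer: 11161/40 ≈ 279.02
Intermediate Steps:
q = -62 (q = -50 - 12 = -62)
h(E, A) = -3/20 (h(E, A) = 3/(-3 - 17) = 3/(-20) = 3*(-1/20) = -3/20)
z(l) = 308 (z(l) = 246 - 1*(-62) = 246 + 62 = 308)
v(W, O) = -1/40 + O/6 (v(W, O) = (O - 3/20)/6 = (-3/20 + O)/6 = -1/40 + O/6)
z(-136) - v(294, 174) = 308 - (-1/40 + (⅙)*174) = 308 - (-1/40 + 29) = 308 - 1*1159/40 = 308 - 1159/40 = 11161/40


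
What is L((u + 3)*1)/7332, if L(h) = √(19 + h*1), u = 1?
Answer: √23/7332 ≈ 0.00065410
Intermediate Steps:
L(h) = √(19 + h)
L((u + 3)*1)/7332 = √(19 + (1 + 3)*1)/7332 = √(19 + 4*1)*(1/7332) = √(19 + 4)*(1/7332) = √23*(1/7332) = √23/7332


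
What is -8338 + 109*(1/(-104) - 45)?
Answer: -1377381/104 ≈ -13244.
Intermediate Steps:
-8338 + 109*(1/(-104) - 45) = -8338 + 109*(-1/104 - 45) = -8338 + 109*(-4681/104) = -8338 - 510229/104 = -1377381/104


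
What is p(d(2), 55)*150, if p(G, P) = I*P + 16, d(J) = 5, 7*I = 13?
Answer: 124050/7 ≈ 17721.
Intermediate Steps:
I = 13/7 (I = (⅐)*13 = 13/7 ≈ 1.8571)
p(G, P) = 16 + 13*P/7 (p(G, P) = 13*P/7 + 16 = 16 + 13*P/7)
p(d(2), 55)*150 = (16 + (13/7)*55)*150 = (16 + 715/7)*150 = (827/7)*150 = 124050/7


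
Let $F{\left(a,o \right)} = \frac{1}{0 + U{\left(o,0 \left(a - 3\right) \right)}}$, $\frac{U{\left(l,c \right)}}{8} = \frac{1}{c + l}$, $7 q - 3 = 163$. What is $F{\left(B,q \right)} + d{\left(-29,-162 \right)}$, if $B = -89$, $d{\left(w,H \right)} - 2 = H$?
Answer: $- \frac{4397}{28} \approx -157.04$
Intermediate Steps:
$q = \frac{166}{7}$ ($q = \frac{3}{7} + \frac{1}{7} \cdot 163 = \frac{3}{7} + \frac{163}{7} = \frac{166}{7} \approx 23.714$)
$d{\left(w,H \right)} = 2 + H$
$U{\left(l,c \right)} = \frac{8}{c + l}$
$F{\left(a,o \right)} = \frac{o}{8}$ ($F{\left(a,o \right)} = \frac{1}{0 + \frac{8}{0 \left(a - 3\right) + o}} = \frac{1}{0 + \frac{8}{0 \left(-3 + a\right) + o}} = \frac{1}{0 + \frac{8}{0 + o}} = \frac{1}{0 + \frac{8}{o}} = \frac{1}{8 \frac{1}{o}} = \frac{o}{8}$)
$F{\left(B,q \right)} + d{\left(-29,-162 \right)} = \frac{1}{8} \cdot \frac{166}{7} + \left(2 - 162\right) = \frac{83}{28} - 160 = - \frac{4397}{28}$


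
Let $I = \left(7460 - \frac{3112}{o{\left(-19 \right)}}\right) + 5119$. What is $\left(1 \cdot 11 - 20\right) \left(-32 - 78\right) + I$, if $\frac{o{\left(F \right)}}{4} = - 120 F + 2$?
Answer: $\frac{15481840}{1141} \approx 13569.0$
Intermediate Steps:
$o{\left(F \right)} = 8 - 480 F$ ($o{\left(F \right)} = 4 \left(- 120 F + 2\right) = 4 \left(2 - 120 F\right) = 8 - 480 F$)
$I = \frac{14352250}{1141}$ ($I = \left(7460 - \frac{3112}{8 - -9120}\right) + 5119 = \left(7460 - \frac{3112}{8 + 9120}\right) + 5119 = \left(7460 - \frac{3112}{9128}\right) + 5119 = \left(7460 - \frac{389}{1141}\right) + 5119 = \frac{8511471}{1141} + 5119 = \frac{14352250}{1141} \approx 12579.0$)
$\left(1 \cdot 11 - 20\right) \left(-32 - 78\right) + I = \left(1 \cdot 11 - 20\right) \left(-32 - 78\right) + \frac{14352250}{1141} = \left(11 - 20\right) \left(-110\right) + \frac{14352250}{1141} = \left(-9\right) \left(-110\right) + \frac{14352250}{1141} = 990 + \frac{14352250}{1141} = \frac{15481840}{1141}$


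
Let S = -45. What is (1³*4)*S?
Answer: -180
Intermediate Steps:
(1³*4)*S = (1³*4)*(-45) = (1*4)*(-45) = 4*(-45) = -180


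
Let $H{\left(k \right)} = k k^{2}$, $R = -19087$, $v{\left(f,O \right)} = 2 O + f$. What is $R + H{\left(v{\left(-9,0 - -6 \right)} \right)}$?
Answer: $-19060$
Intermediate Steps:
$v{\left(f,O \right)} = f + 2 O$
$H{\left(k \right)} = k^{3}$
$R + H{\left(v{\left(-9,0 - -6 \right)} \right)} = -19087 + \left(-9 + 2 \left(0 - -6\right)\right)^{3} = -19087 + \left(-9 + 2 \left(0 + 6\right)\right)^{3} = -19087 + \left(-9 + 2 \cdot 6\right)^{3} = -19087 + \left(-9 + 12\right)^{3} = -19087 + 3^{3} = -19087 + 27 = -19060$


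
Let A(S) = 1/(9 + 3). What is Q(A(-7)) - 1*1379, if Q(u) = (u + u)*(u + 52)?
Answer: -98663/72 ≈ -1370.3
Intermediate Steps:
A(S) = 1/12
Q(u) = 2*u*(52 + u) (Q(u) = (2*u)*(52 + u) = 2*u*(52 + u))
Q(A(-7)) - 1*1379 = 2*(1/12)*(52 + 1/12) - 1*1379 = 2*(1/12)*(625/12) - 1379 = 625/72 - 1379 = -98663/72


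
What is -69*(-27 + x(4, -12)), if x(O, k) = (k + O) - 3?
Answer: 2622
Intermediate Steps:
x(O, k) = -3 + O + k (x(O, k) = (O + k) - 3 = -3 + O + k)
-69*(-27 + x(4, -12)) = -69*(-27 + (-3 + 4 - 12)) = -69*(-27 - 11) = -69*(-38) = 2622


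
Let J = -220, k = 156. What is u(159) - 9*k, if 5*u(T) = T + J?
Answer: -7081/5 ≈ -1416.2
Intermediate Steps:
u(T) = -44 + T/5 (u(T) = (T - 220)/5 = (-220 + T)/5 = -44 + T/5)
u(159) - 9*k = (-44 + (1/5)*159) - 9*156 = (-44 + 159/5) - 1404 = -61/5 - 1404 = -7081/5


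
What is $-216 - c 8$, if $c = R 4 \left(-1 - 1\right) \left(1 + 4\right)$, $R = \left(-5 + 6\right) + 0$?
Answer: $104$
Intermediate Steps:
$R = 1$ ($R = 1 + 0 = 1$)
$c = -40$ ($c = 1 \cdot 4 \left(-1 - 1\right) \left(1 + 4\right) = 4 \left(\left(-2\right) 5\right) = 4 \left(-10\right) = -40$)
$-216 - c 8 = -216 - \left(-40\right) 8 = -216 - -320 = -216 + 320 = 104$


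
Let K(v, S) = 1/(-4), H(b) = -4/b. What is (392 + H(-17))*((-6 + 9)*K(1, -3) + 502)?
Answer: 3342335/17 ≈ 1.9661e+5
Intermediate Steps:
K(v, S) = -¼
(392 + H(-17))*((-6 + 9)*K(1, -3) + 502) = (392 - 4/(-17))*((-6 + 9)*(-¼) + 502) = (392 - 4*(-1/17))*(3*(-¼) + 502) = (392 + 4/17)*(-¾ + 502) = (6668/17)*(2005/4) = 3342335/17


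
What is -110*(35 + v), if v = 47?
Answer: -9020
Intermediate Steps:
-110*(35 + v) = -110*(35 + 47) = -110*82 = -9020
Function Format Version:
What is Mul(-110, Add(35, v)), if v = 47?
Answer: -9020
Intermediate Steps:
Mul(-110, Add(35, v)) = Mul(-110, Add(35, 47)) = Mul(-110, 82) = -9020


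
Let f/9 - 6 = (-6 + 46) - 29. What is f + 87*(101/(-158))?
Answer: 15387/158 ≈ 97.386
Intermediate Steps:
f = 153 (f = 54 + 9*((-6 + 46) - 29) = 54 + 9*(40 - 29) = 54 + 9*11 = 54 + 99 = 153)
f + 87*(101/(-158)) = 153 + 87*(101/(-158)) = 153 + 87*(101*(-1/158)) = 153 + 87*(-101/158) = 153 - 8787/158 = 15387/158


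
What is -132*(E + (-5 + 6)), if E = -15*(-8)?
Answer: -15972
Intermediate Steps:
E = 120
-132*(E + (-5 + 6)) = -132*(120 + (-5 + 6)) = -132*(120 + 1) = -132*121 = -15972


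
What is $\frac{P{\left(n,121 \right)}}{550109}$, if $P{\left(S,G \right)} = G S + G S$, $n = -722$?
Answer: $- \frac{174724}{550109} \approx -0.31762$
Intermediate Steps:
$P{\left(S,G \right)} = 2 G S$
$\frac{P{\left(n,121 \right)}}{550109} = \frac{2 \cdot 121 \left(-722\right)}{550109} = \left(-174724\right) \frac{1}{550109} = - \frac{174724}{550109}$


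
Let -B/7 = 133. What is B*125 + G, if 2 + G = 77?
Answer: -116300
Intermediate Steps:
B = -931 (B = -7*133 = -931)
G = 75 (G = -2 + 77 = 75)
B*125 + G = -931*125 + 75 = -116375 + 75 = -116300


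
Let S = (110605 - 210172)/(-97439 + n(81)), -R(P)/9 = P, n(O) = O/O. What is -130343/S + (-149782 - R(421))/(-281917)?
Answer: -3580433201920547/28069629939 ≈ -1.2756e+5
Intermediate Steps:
n(O) = 1
R(P) = -9*P
S = 99567/97438 (S = (110605 - 210172)/(-97439 + 1) = -99567/(-97438) = -99567*(-1/97438) = 99567/97438 ≈ 1.0219)
-130343/S + (-149782 - R(421))/(-281917) = -130343/99567/97438 + (-149782 - (-9)*421)/(-281917) = -130343*97438/99567 + (-149782 - 1*(-3789))*(-1/281917) = -12700361234/99567 + (-149782 + 3789)*(-1/281917) = -12700361234/99567 - 145993*(-1/281917) = -12700361234/99567 + 145993/281917 = -3580433201920547/28069629939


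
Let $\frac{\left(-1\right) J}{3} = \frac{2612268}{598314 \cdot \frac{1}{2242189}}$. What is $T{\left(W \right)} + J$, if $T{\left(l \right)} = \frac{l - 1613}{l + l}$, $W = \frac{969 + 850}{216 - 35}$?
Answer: $- \frac{5327136569582167}{181388861} \approx -2.9369 \cdot 10^{7}$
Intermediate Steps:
$W = \frac{1819}{181} \approx 10.05$
$J = - \frac{2928599287326}{99719}$ ($J = - 3 \frac{2612268}{598314 \cdot \frac{1}{2242189}} = - 3 \frac{2612268}{\frac{598314}{2242189}} = - 3 \cdot 2612268 \cdot \frac{2242189}{598314} = \left(-3\right) \frac{976199762442}{99719} = - \frac{2928599287326}{99719} \approx -2.9369 \cdot 10^{7}$)
$T{\left(l \right)} = \frac{-1613 + l}{2 l}$
$T{\left(W \right)} + J = \frac{-1613 + \frac{1819}{181}}{2 \cdot \frac{1819}{181}} - \frac{2928599287326}{99719} = \frac{1}{2} \cdot \frac{181}{1819} \left(- \frac{290134}{181}\right) - \frac{2928599287326}{99719} = - \frac{145067}{1819} - \frac{2928599287326}{99719} = - \frac{5327136569582167}{181388861}$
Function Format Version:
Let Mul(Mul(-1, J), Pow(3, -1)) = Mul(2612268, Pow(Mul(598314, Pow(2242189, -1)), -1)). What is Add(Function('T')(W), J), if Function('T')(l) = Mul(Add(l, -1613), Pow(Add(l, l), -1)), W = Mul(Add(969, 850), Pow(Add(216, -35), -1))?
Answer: Rational(-5327136569582167, 181388861) ≈ -2.9369e+7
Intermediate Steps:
W = Rational(1819, 181) (W = Mul(1819, Pow(181, -1)) = Mul(1819, Rational(1, 181)) = Rational(1819, 181) ≈ 10.050)
J = Rational(-2928599287326, 99719) (J = Mul(-3, Mul(2612268, Pow(Mul(598314, Pow(2242189, -1)), -1))) = Mul(-3, Mul(2612268, Pow(Mul(598314, Rational(1, 2242189)), -1))) = Mul(-3, Mul(2612268, Pow(Rational(598314, 2242189), -1))) = Mul(-3, Mul(2612268, Rational(2242189, 598314))) = Mul(-3, Rational(976199762442, 99719)) = Rational(-2928599287326, 99719) ≈ -2.9369e+7)
Function('T')(l) = Mul(Rational(1, 2), Pow(l, -1), Add(-1613, l)) (Function('T')(l) = Mul(Add(-1613, l), Pow(Mul(2, l), -1)) = Mul(Add(-1613, l), Mul(Rational(1, 2), Pow(l, -1))) = Mul(Rational(1, 2), Pow(l, -1), Add(-1613, l)))
Add(Function('T')(W), J) = Add(Mul(Rational(1, 2), Pow(Rational(1819, 181), -1), Add(-1613, Rational(1819, 181))), Rational(-2928599287326, 99719)) = Add(Mul(Rational(1, 2), Rational(181, 1819), Rational(-290134, 181)), Rational(-2928599287326, 99719)) = Add(Rational(-145067, 1819), Rational(-2928599287326, 99719)) = Rational(-5327136569582167, 181388861)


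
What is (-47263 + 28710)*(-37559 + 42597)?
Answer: -93470014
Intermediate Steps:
(-47263 + 28710)*(-37559 + 42597) = -18553*5038 = -93470014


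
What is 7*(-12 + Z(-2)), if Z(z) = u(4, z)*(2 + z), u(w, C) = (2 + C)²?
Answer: -84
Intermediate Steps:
Z(z) = (2 + z)³ (Z(z) = (2 + z)²*(2 + z) = (2 + z)³)
7*(-12 + Z(-2)) = 7*(-12 + (2 - 2)³) = 7*(-12 + 0³) = 7*(-12 + 0) = 7*(-12) = -84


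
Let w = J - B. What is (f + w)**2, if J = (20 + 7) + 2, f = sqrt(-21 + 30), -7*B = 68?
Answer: 85264/49 ≈ 1740.1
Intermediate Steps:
B = -68/7 (B = -1/7*68 = -68/7 ≈ -9.7143)
f = 3 (f = sqrt(9) = 3)
J = 29 (J = 27 + 2 = 29)
w = 271/7 (w = 29 - 1*(-68/7) = 29 + 68/7 = 271/7 ≈ 38.714)
(f + w)**2 = (3 + 271/7)**2 = (292/7)**2 = 85264/49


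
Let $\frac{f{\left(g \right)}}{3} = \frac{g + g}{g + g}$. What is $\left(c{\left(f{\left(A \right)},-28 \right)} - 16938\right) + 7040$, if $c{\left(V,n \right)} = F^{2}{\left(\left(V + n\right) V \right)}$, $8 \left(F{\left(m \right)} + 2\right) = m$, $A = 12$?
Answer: $- \frac{625191}{64} \approx -9768.6$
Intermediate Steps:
$f{\left(g \right)} = 3$ ($f{\left(g \right)} = 3 \frac{g + g}{g + g} = 3 \frac{2 g}{2 g} = 3 \cdot 2 g \frac{1}{2 g} = 3 \cdot 1 = 3$)
$F{\left(m \right)} = -2 + \frac{m}{8}$
$c{\left(V,n \right)} = \left(-2 + \frac{V \left(V + n\right)}{8}\right)^{2}$ ($c{\left(V,n \right)} = \left(-2 + \frac{\left(V + n\right) V}{8}\right)^{2} = \left(-2 + \frac{V \left(V + n\right)}{8}\right)^{2}$)
$\left(c{\left(f{\left(A \right)},-28 \right)} - 16938\right) + 7040 = \left(\frac{\left(-16 + 3 \left(3 - 28\right)\right)^{2}}{64} - 16938\right) + 7040 = \left(\frac{\left(-16 + 3 \left(-25\right)\right)^{2}}{64} - 16938\right) + 7040 = \left(\frac{\left(-16 - 75\right)^{2}}{64} - 16938\right) + 7040 = \left(\frac{\left(-91\right)^{2}}{64} - 16938\right) + 7040 = \left(\frac{1}{64} \cdot 8281 - 16938\right) + 7040 = \left(\frac{8281}{64} - 16938\right) + 7040 = - \frac{1075751}{64} + 7040 = - \frac{625191}{64}$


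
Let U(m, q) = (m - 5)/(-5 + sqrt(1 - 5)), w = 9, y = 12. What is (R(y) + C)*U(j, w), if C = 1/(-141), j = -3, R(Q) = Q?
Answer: 67640/4089 + 27056*I/4089 ≈ 16.542 + 6.6168*I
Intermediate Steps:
U(m, q) = (-5 + m)*(-5 - 2*I)/29 (U(m, q) = (-5 + m)/(-5 + sqrt(-4)) = (-5 + m)/(-5 + 2*I) = (-5 + m)*((-5 - 2*I)/29) = (-5 + m)*(-5 - 2*I)/29)
C = -1/141 ≈ -0.0070922
(R(y) + C)*U(j, w) = (12 - 1/141)*(I*(2 - 5*I)*(5 - 1*(-3))/29) = 1691*(I*(2 - 5*I)*(5 + 3)/29)/141 = 1691*((1/29)*I*(2 - 5*I)*8)/141 = 1691*(8*I*(2 - 5*I)/29)/141 = 13528*I*(2 - 5*I)/4089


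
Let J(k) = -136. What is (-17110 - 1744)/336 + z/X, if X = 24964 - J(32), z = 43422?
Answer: -57330701/1054200 ≈ -54.383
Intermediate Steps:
X = 25100 (X = 24964 - 1*(-136) = 24964 + 136 = 25100)
(-17110 - 1744)/336 + z/X = (-17110 - 1744)/336 + 43422/25100 = -18854*1/336 + 43422*(1/25100) = -9427/168 + 21711/12550 = -57330701/1054200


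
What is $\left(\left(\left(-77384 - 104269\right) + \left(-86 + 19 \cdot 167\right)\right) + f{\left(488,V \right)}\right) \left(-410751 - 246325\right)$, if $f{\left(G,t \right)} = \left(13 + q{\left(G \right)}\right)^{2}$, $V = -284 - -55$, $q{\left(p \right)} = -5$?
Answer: $117289380152$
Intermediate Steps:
$V = -229$ ($V = -284 + 55 = -229$)
$f{\left(G,t \right)} = 64$ ($f{\left(G,t \right)} = \left(13 - 5\right)^{2} = 8^{2} = 64$)
$\left(\left(\left(-77384 - 104269\right) + \left(-86 + 19 \cdot 167\right)\right) + f{\left(488,V \right)}\right) \left(-410751 - 246325\right) = \left(\left(\left(-77384 - 104269\right) + \left(-86 + 19 \cdot 167\right)\right) + 64\right) \left(-410751 - 246325\right) = \left(\left(-181653 + \left(-86 + 3173\right)\right) + 64\right) \left(-657076\right) = \left(\left(-181653 + 3087\right) + 64\right) \left(-657076\right) = \left(-178566 + 64\right) \left(-657076\right) = \left(-178502\right) \left(-657076\right) = 117289380152$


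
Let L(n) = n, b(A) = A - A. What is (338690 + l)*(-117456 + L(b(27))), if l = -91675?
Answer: -29013393840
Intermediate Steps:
b(A) = 0
(338690 + l)*(-117456 + L(b(27))) = (338690 - 91675)*(-117456 + 0) = 247015*(-117456) = -29013393840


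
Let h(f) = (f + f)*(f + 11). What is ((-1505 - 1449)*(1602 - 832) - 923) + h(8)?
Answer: -2275199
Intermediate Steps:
h(f) = 2*f*(11 + f) (h(f) = (2*f)*(11 + f) = 2*f*(11 + f))
((-1505 - 1449)*(1602 - 832) - 923) + h(8) = ((-1505 - 1449)*(1602 - 832) - 923) + 2*8*(11 + 8) = (-2954*770 - 923) + 2*8*19 = (-2274580 - 923) + 304 = -2275503 + 304 = -2275199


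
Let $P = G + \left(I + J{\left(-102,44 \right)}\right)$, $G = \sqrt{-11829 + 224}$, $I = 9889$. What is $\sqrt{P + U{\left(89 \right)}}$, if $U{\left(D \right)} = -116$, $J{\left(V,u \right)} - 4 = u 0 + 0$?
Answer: $\sqrt{9777 + i \sqrt{11605}} \approx 98.88 + 0.5447 i$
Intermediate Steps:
$J{\left(V,u \right)} = 4$ ($J{\left(V,u \right)} = 4 + \left(u 0 + 0\right) = 4 + \left(0 + 0\right) = 4 + 0 = 4$)
$G = i \sqrt{11605}$ ($G = \sqrt{-11605} = i \sqrt{11605} \approx 107.73 i$)
$P = 9893 + i \sqrt{11605}$ ($P = i \sqrt{11605} + \left(9889 + 4\right) = i \sqrt{11605} + 9893 = 9893 + i \sqrt{11605} \approx 9893.0 + 107.73 i$)
$\sqrt{P + U{\left(89 \right)}} = \sqrt{\left(9893 + i \sqrt{11605}\right) - 116} = \sqrt{9777 + i \sqrt{11605}}$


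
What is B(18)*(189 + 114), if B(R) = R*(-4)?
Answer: -21816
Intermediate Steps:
B(R) = -4*R
B(18)*(189 + 114) = (-4*18)*(189 + 114) = -72*303 = -21816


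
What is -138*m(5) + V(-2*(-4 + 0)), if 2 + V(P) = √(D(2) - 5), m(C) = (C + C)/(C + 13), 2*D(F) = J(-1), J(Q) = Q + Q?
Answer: -236/3 + I*√6 ≈ -78.667 + 2.4495*I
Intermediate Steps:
J(Q) = 2*Q
D(F) = -1 (D(F) = (2*(-1))/2 = (½)*(-2) = -1)
m(C) = 2*C/(13 + C) (m(C) = (2*C)/(13 + C) = 2*C/(13 + C))
V(P) = -2 + I*√6 (V(P) = -2 + √(-1 - 5) = -2 + √(-6) = -2 + I*√6)
-138*m(5) + V(-2*(-4 + 0)) = -276*5/(13 + 5) + (-2 + I*√6) = -276*5/18 + (-2 + I*√6) = -138*5/9 + (-2 + I*√6) = -230/3 + (-2 + I*√6) = -236/3 + I*√6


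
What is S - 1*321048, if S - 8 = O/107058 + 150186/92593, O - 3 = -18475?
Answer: -1591198906047434/4956410697 ≈ -3.2104e+5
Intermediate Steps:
O = -18472 (O = 3 - 18475 = -18472)
S = 46835403022/4956410697 (S = 8 + (-18472/107058 + 150186/92593) = 8 + (-18472*1/107058 + 150186*(1/92593)) = 8 + (-9236/53529 + 150186/92593) = 8 + 7184117446/4956410697 = 46835403022/4956410697 ≈ 9.4495)
S - 1*321048 = 46835403022/4956410697 - 1*321048 = 46835403022/4956410697 - 321048 = -1591198906047434/4956410697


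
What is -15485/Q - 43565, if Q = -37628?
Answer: -1639248335/37628 ≈ -43565.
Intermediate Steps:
-15485/Q - 43565 = -15485/(-37628) - 43565 = -15485*(-1/37628) - 43565 = 15485/37628 - 43565 = -1639248335/37628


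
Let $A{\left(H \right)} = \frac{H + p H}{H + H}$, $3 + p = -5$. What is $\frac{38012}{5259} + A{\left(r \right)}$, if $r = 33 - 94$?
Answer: $\frac{39211}{10518} \approx 3.728$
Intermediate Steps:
$p = -8$ ($p = -3 - 5 = -8$)
$r = -61$ ($r = 33 - 94 = -61$)
$A{\left(H \right)} = - \frac{7}{2}$ ($A{\left(H \right)} = \frac{H - 8 H}{H + H} = \frac{\left(-7\right) H}{2 H} = - 7 H \frac{1}{2 H} = - \frac{7}{2}$)
$\frac{38012}{5259} + A{\left(r \right)} = \frac{38012}{5259} - \frac{7}{2} = \frac{39211}{10518}$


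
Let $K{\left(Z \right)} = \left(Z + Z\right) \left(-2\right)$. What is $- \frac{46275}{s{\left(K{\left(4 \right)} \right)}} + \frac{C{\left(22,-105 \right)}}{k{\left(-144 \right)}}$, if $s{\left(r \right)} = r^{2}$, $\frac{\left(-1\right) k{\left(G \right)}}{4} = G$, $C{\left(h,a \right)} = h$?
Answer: $- \frac{416387}{2304} \approx -180.72$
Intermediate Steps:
$K{\left(Z \right)} = - 4 Z$ ($K{\left(Z \right)} = 2 Z \left(-2\right) = - 4 Z$)
$k{\left(G \right)} = - 4 G$
$- \frac{46275}{s{\left(K{\left(4 \right)} \right)}} + \frac{C{\left(22,-105 \right)}}{k{\left(-144 \right)}} = - \frac{46275}{\left(\left(-4\right) 4\right)^{2}} + \frac{22}{\left(-4\right) \left(-144\right)} = - \frac{46275}{\left(-16\right)^{2}} + \frac{22}{576} = - \frac{46275}{256} + 22 \cdot \frac{1}{576} = \left(-46275\right) \frac{1}{256} + \frac{11}{288} = - \frac{46275}{256} + \frac{11}{288} = - \frac{416387}{2304}$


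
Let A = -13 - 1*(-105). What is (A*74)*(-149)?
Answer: -1014392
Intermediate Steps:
A = 92 (A = -13 + 105 = 92)
(A*74)*(-149) = (92*74)*(-149) = 6808*(-149) = -1014392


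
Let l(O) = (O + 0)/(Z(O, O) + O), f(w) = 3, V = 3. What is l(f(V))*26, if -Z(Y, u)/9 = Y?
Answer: -13/4 ≈ -3.2500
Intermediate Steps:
Z(Y, u) = -9*Y
l(O) = -1/8 (l(O) = (O + 0)/(-9*O + O) = O/((-8*O)) = O*(-1/(8*O)) = -1/8)
l(f(V))*26 = -1/8*26 = -13/4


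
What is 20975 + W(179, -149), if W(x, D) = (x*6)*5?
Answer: 26345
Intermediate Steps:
W(x, D) = 30*x (W(x, D) = (6*x)*5 = 30*x)
20975 + W(179, -149) = 20975 + 30*179 = 20975 + 5370 = 26345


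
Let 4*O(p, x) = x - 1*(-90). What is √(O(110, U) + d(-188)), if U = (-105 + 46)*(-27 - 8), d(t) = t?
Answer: √1403/2 ≈ 18.728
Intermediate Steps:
U = 2065 (U = -59*(-35) = 2065)
O(p, x) = 45/2 + x/4 (O(p, x) = (x - 1*(-90))/4 = (x + 90)/4 = (90 + x)/4 = 45/2 + x/4)
√(O(110, U) + d(-188)) = √((45/2 + (¼)*2065) - 188) = √((45/2 + 2065/4) - 188) = √(2155/4 - 188) = √(1403/4) = √1403/2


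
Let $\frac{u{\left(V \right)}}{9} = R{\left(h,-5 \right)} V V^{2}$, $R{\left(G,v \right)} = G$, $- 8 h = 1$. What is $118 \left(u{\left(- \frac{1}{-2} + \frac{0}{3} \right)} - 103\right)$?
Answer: $- \frac{389459}{32} \approx -12171.0$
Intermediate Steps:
$h = - \frac{1}{8}$ ($h = \left(- \frac{1}{8}\right) 1 = - \frac{1}{8} \approx -0.125$)
$u{\left(V \right)} = - \frac{9 V^{3}}{8}$ ($u{\left(V \right)} = 9 - \frac{V}{8} V^{2} = 9 \left(- \frac{V^{3}}{8}\right) = - \frac{9 V^{3}}{8}$)
$118 \left(u{\left(- \frac{1}{-2} + \frac{0}{3} \right)} - 103\right) = 118 \left(- \frac{9 \left(- \frac{1}{-2} + \frac{0}{3}\right)^{3}}{8} - 103\right) = 118 \left(- \frac{9 \left(\left(-1\right) \left(- \frac{1}{2}\right) + 0 \cdot \frac{1}{3}\right)^{3}}{8} - 103\right) = 118 \left(- \frac{9 \left(\frac{1}{2} + 0\right)^{3}}{8} - 103\right) = 118 \left(- \frac{9}{8 \cdot 8} - 103\right) = 118 \left(\left(- \frac{9}{8}\right) \frac{1}{8} - 103\right) = 118 \left(- \frac{9}{64} - 103\right) = 118 \left(- \frac{6601}{64}\right) = - \frac{389459}{32}$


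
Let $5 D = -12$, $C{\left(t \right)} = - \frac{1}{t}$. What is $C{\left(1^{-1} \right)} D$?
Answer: $\frac{12}{5} \approx 2.4$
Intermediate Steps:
$D = - \frac{12}{5}$ ($D = \frac{1}{5} \left(-12\right) = - \frac{12}{5} \approx -2.4$)
$C{\left(1^{-1} \right)} D = - \frac{1}{1^{-1}} \left(- \frac{12}{5}\right) = - 1^{-1} \left(- \frac{12}{5}\right) = \left(-1\right) 1 \left(- \frac{12}{5}\right) = \left(-1\right) \left(- \frac{12}{5}\right) = \frac{12}{5}$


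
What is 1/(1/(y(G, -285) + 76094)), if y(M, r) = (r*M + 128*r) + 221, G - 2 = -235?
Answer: 106240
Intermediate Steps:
G = -233 (G = 2 - 235 = -233)
y(M, r) = 221 + 128*r + M*r (y(M, r) = (M*r + 128*r) + 221 = (128*r + M*r) + 221 = 221 + 128*r + M*r)
1/(1/(y(G, -285) + 76094)) = 1/(1/((221 + 128*(-285) - 233*(-285)) + 76094)) = 1/(1/((221 - 36480 + 66405) + 76094)) = 1/(1/(30146 + 76094)) = 1/(1/106240) = 106240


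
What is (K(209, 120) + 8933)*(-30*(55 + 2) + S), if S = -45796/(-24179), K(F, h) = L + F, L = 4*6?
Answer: -378558494804/24179 ≈ -1.5656e+7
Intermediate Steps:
L = 24
K(F, h) = 24 + F
S = 45796/24179 (S = -45796*(-1/24179) = 45796/24179 ≈ 1.8940)
(K(209, 120) + 8933)*(-30*(55 + 2) + S) = ((24 + 209) + 8933)*(-30*(55 + 2) + 45796/24179) = (233 + 8933)*(-30*57 + 45796/24179) = 9166*(-1710 + 45796/24179) = 9166*(-41300294/24179) = -378558494804/24179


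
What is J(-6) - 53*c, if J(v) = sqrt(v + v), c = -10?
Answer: 530 + 2*I*sqrt(3) ≈ 530.0 + 3.4641*I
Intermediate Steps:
J(v) = sqrt(2)*sqrt(v) (J(v) = sqrt(2*v) = sqrt(2)*sqrt(v))
J(-6) - 53*c = sqrt(2)*sqrt(-6) - 53*(-10) = sqrt(2)*(I*sqrt(6)) + 530 = 2*I*sqrt(3) + 530 = 530 + 2*I*sqrt(3)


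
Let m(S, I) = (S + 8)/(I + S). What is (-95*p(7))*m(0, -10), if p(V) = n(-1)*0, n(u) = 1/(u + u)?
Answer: 0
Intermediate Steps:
m(S, I) = (8 + S)/(I + S)
n(u) = 1/(2*u)
p(V) = 0 (p(V) = ((½)/(-1))*0 = ((½)*(-1))*0 = -½*0 = 0)
(-95*p(7))*m(0, -10) = (-95*0)*((8 + 0)/(-10 + 0)) = 0*(8/(-10)) = 0*(-⅒*8) = 0*(-⅘) = 0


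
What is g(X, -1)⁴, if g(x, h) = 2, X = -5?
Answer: 16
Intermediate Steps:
g(X, -1)⁴ = 2⁴ = 16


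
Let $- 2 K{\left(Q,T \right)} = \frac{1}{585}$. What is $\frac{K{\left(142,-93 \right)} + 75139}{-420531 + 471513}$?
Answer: $\frac{87912629}{59648940} \approx 1.4738$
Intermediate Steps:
$K{\left(Q,T \right)} = - \frac{1}{1170}$ ($K{\left(Q,T \right)} = - \frac{1}{2 \cdot 585} = \left(- \frac{1}{2}\right) \frac{1}{585} = - \frac{1}{1170}$)
$\frac{K{\left(142,-93 \right)} + 75139}{-420531 + 471513} = \frac{- \frac{1}{1170} + 75139}{-420531 + 471513} = \frac{87912629}{1170 \cdot 50982} = \frac{87912629}{1170} \cdot \frac{1}{50982} = \frac{87912629}{59648940}$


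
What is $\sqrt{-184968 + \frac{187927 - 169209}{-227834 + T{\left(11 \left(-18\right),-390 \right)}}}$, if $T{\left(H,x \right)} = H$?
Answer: $\frac{i \sqrt{3066989803178}}{4072} \approx 430.08 i$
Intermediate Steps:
$\sqrt{-184968 + \frac{187927 - 169209}{-227834 + T{\left(11 \left(-18\right),-390 \right)}}} = \sqrt{-184968 + \frac{187927 - 169209}{-227834 + 11 \left(-18\right)}} = \sqrt{-184968 + \frac{18718}{-227834 - 198}} = \sqrt{-184968 + \frac{18718}{-228032}} = \sqrt{-184968 + 18718 \left(- \frac{1}{228032}\right)} = \sqrt{-184968 - \frac{1337}{16288}} = \sqrt{- \frac{3012760121}{16288}} = \frac{i \sqrt{3066989803178}}{4072}$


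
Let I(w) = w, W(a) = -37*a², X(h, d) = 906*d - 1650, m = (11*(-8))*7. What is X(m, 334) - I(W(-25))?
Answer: 324079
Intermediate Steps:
m = -616 (m = -88*7 = -616)
X(h, d) = -1650 + 906*d
X(m, 334) - I(W(-25)) = (-1650 + 906*334) - (-37)*(-25)² = (-1650 + 302604) - (-37)*625 = 300954 - 1*(-23125) = 300954 + 23125 = 324079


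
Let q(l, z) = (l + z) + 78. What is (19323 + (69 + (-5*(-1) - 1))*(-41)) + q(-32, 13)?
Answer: 16389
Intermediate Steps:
q(l, z) = 78 + l + z
(19323 + (69 + (-5*(-1) - 1))*(-41)) + q(-32, 13) = (19323 + (69 + (-5*(-1) - 1))*(-41)) + (78 - 32 + 13) = (19323 + (69 + (5 - 1))*(-41)) + 59 = (19323 + (69 + 4)*(-41)) + 59 = (19323 + 73*(-41)) + 59 = (19323 - 2993) + 59 = 16330 + 59 = 16389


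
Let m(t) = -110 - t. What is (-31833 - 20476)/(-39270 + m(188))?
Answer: 52309/39568 ≈ 1.3220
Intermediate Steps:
(-31833 - 20476)/(-39270 + m(188)) = (-31833 - 20476)/(-39270 + (-110 - 1*188)) = -52309/(-39270 + (-110 - 188)) = -52309/(-39270 - 298) = -52309/(-39568) = -52309*(-1/39568) = 52309/39568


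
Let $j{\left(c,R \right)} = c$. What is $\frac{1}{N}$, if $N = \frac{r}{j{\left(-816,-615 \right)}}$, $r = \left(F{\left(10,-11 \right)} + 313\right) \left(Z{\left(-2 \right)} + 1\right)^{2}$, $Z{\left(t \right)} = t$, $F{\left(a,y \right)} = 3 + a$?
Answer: $- \frac{408}{163} \approx -2.5031$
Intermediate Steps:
$r = 326$ ($r = \left(\left(3 + 10\right) + 313\right) \left(-2 + 1\right)^{2} = \left(13 + 313\right) \left(-1\right)^{2} = 326 \cdot 1 = 326$)
$N = - \frac{163}{408}$ ($N = \frac{326}{-816} = 326 \left(- \frac{1}{816}\right) = - \frac{163}{408} \approx -0.39951$)
$\frac{1}{N} = \frac{1}{- \frac{163}{408}} = - \frac{408}{163}$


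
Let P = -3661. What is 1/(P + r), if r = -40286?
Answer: -1/43947 ≈ -2.2755e-5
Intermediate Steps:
1/(P + r) = 1/(-3661 - 40286) = 1/(-43947) = -1/43947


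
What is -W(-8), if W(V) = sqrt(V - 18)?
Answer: -I*sqrt(26) ≈ -5.099*I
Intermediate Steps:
W(V) = sqrt(-18 + V)
-W(-8) = -sqrt(-18 - 8) = -sqrt(-26) = -I*sqrt(26)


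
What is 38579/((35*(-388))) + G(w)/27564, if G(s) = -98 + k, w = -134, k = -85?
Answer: -44411529/15596630 ≈ -2.8475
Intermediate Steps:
G(s) = -183 (G(s) = -98 - 85 = -183)
38579/((35*(-388))) + G(w)/27564 = 38579/((35*(-388))) - 183/27564 = 38579/(-13580) - 183*1/27564 = 38579*(-1/13580) - 61/9188 = -38579/13580 - 61/9188 = -44411529/15596630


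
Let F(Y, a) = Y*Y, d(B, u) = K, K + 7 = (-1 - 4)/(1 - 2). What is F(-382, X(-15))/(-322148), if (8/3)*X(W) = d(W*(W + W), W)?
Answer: -36481/80537 ≈ -0.45297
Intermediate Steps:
K = -2 (K = -7 + (-1 - 4)/(1 - 2) = -7 - 5/(-1) = -7 - 5*(-1) = -7 + 5 = -2)
d(B, u) = -2
X(W) = -¾ (X(W) = (3/8)*(-2) = -¾)
F(Y, a) = Y²
F(-382, X(-15))/(-322148) = (-382)²/(-322148) = 145924*(-1/322148) = -36481/80537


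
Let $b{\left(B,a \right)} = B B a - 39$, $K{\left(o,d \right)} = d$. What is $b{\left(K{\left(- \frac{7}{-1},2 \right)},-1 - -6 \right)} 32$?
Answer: $-608$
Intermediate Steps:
$b{\left(B,a \right)} = -39 + a B^{2}$ ($b{\left(B,a \right)} = B^{2} a - 39 = a B^{2} - 39 = -39 + a B^{2}$)
$b{\left(K{\left(- \frac{7}{-1},2 \right)},-1 - -6 \right)} 32 = \left(-39 + \left(-1 - -6\right) 2^{2}\right) 32 = \left(-39 + \left(-1 + 6\right) 4\right) 32 = \left(-39 + 5 \cdot 4\right) 32 = \left(-39 + 20\right) 32 = \left(-19\right) 32 = -608$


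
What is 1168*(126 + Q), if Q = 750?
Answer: 1023168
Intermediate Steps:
1168*(126 + Q) = 1168*(126 + 750) = 1168*876 = 1023168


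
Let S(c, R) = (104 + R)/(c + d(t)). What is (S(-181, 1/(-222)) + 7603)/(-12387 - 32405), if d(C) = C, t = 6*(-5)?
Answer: -356116639/2098146864 ≈ -0.16973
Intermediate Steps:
t = -30
S(c, R) = (104 + R)/(-30 + c) (S(c, R) = (104 + R)/(c - 30) = (104 + R)/(-30 + c))
(S(-181, 1/(-222)) + 7603)/(-12387 - 32405) = ((104 + 1/(-222))/(-30 - 181) + 7603)/(-12387 - 32405) = ((104 - 1/222)/(-211) + 7603)/(-44792) = (-1/211*23087/222 + 7603)*(-1/44792) = (-23087/46842 + 7603)*(-1/44792) = (356116639/46842)*(-1/44792) = -356116639/2098146864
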